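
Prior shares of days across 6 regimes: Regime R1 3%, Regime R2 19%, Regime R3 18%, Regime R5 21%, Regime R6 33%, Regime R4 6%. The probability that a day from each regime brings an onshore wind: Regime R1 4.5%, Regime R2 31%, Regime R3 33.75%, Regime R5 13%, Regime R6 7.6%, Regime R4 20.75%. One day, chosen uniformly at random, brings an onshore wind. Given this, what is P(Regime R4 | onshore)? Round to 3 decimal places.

0.067

Unnormalized posteriors (prior × likelihood):
  Regime R1: 0.03 × 0.045 = 0.00135
  Regime R2: 0.19 × 0.31 = 0.0589
  Regime R3: 0.18 × 0.3375 = 0.06075
  Regime R5: 0.21 × 0.13 = 0.0273
  Regime R6: 0.33 × 0.076 = 0.02508
  Regime R4: 0.06 × 0.2075 = 0.01245
Normalizing constant = 0.18583.
P(Regime R4 | evidence) = 0.01245 / 0.18583 ≈ 0.067.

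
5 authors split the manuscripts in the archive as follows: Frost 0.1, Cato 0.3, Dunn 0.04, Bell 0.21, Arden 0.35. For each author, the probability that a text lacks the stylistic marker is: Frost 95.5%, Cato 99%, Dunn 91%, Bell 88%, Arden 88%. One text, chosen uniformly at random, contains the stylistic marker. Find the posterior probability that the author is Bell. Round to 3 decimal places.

0.322

Taking complements, P(marker | each) = Frost 0.045, Cato 0.01, Dunn 0.09, Bell 0.12, Arden 0.12.
By Bayes' rule, posterior ∝ prior × likelihood:
  Frost: 0.1 × 0.045 = 0.0045
  Cato: 0.3 × 0.01 = 0.003
  Dunn: 0.04 × 0.09 = 0.0036
  Bell: 0.21 × 0.12 = 0.0252
  Arden: 0.35 × 0.12 = 0.042
Normalizing constant = 0.0783.
P(Bell | evidence) = 0.0252 / 0.0783 ≈ 0.322.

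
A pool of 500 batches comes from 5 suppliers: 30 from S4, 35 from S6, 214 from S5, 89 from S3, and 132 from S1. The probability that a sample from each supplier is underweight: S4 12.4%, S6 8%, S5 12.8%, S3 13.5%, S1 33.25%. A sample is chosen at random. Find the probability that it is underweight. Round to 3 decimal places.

Prior × likelihood for each hypothesis:
  S4: 0.06 × 0.124 = 0.00744
  S6: 0.07 × 0.08 = 0.0056
  S5: 0.428 × 0.128 = 0.054784
  S3: 0.178 × 0.135 = 0.02403
  S1: 0.264 × 0.3325 = 0.08778
P(underweight) = 0.00744 + 0.0056 + 0.054784 + 0.02403 + 0.08778 = 0.179634 → 0.180.

0.180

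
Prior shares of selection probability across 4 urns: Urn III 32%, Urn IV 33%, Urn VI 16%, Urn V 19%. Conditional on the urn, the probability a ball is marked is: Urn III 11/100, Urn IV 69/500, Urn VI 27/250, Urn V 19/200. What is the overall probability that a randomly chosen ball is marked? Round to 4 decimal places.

By Bayes' rule, posterior ∝ prior × likelihood:
  Urn III: 0.32 × 0.11 = 0.0352
  Urn IV: 0.33 × 0.138 = 0.04554
  Urn VI: 0.16 × 0.108 = 0.01728
  Urn V: 0.19 × 0.095 = 0.01805
P(marked) = 0.0352 + 0.04554 + 0.01728 + 0.01805 = 0.11607 → 0.1161.

0.1161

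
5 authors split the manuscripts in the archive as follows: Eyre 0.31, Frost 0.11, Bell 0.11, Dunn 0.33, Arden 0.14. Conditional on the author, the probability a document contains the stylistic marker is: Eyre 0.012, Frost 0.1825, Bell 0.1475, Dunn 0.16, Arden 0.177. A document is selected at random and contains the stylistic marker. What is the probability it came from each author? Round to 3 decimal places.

Compute prior × likelihood for every hypothesis:
  Eyre: 0.31 × 0.012 = 0.00372
  Frost: 0.11 × 0.1825 = 0.020075
  Bell: 0.11 × 0.1475 = 0.016225
  Dunn: 0.33 × 0.16 = 0.0528
  Arden: 0.14 × 0.177 = 0.02478
Normalizing constant = 0.1176.
P(Eyre | marker) = 0.00372/0.1176 ≈ 0.032
P(Frost | marker) = 0.020075/0.1176 ≈ 0.171
P(Bell | marker) = 0.016225/0.1176 ≈ 0.138
P(Dunn | marker) = 0.0528/0.1176 ≈ 0.449
P(Arden | marker) = 0.02478/0.1176 ≈ 0.211

Eyre 0.032, Frost 0.171, Bell 0.138, Dunn 0.449, Arden 0.211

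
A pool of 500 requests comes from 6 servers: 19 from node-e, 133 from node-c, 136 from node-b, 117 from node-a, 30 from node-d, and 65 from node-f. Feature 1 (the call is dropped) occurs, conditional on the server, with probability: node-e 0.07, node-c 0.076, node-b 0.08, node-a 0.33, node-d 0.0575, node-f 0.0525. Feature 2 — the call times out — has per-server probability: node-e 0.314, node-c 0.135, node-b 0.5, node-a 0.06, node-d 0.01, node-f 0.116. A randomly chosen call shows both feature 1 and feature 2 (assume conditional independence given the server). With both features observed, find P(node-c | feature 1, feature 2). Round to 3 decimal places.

Compute prior × likelihood for every hypothesis:
  node-e: 0.038 × 0.07 × 0.314 = 0.00083524
  node-c: 0.266 × 0.076 × 0.135 = 0.00272916
  node-b: 0.272 × 0.08 × 0.5 = 0.01088
  node-a: 0.234 × 0.33 × 0.06 = 0.0046332
  node-d: 0.06 × 0.0575 × 0.01 = 0.0000345
  node-f: 0.13 × 0.0525 × 0.116 = 0.0007917
Normalizing constant = 0.0199038.
P(node-c | evidence) = 0.00272916 / 0.0199038 ≈ 0.137.

0.137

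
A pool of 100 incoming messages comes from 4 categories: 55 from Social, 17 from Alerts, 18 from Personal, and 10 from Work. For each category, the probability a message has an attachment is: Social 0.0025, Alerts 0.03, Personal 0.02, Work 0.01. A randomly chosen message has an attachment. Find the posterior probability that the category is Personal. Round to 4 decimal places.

Compute prior × likelihood for every hypothesis:
  Social: 0.55 × 0.0025 = 0.001375
  Alerts: 0.17 × 0.03 = 0.0051
  Personal: 0.18 × 0.02 = 0.0036
  Work: 0.1 × 0.01 = 0.001
Sum = 0.011075.
P(Personal | evidence) = 0.0036 / 0.011075 ≈ 0.3251.

0.3251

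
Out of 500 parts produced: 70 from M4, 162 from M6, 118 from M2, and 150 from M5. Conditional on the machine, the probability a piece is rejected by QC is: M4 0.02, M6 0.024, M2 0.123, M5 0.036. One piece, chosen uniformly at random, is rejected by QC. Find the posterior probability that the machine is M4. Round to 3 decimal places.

By Bayes' rule, posterior ∝ prior × likelihood:
  M4: 0.14 × 0.02 = 0.0028
  M6: 0.324 × 0.024 = 0.007776
  M2: 0.236 × 0.123 = 0.029028
  M5: 0.3 × 0.036 = 0.0108
Sum = 0.050404.
P(M4 | evidence) = 0.0028 / 0.050404 ≈ 0.056.

0.056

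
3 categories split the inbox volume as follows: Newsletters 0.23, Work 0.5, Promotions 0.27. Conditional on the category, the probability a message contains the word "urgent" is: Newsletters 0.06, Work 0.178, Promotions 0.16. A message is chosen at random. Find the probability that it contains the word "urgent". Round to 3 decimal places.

By Bayes' rule, posterior ∝ prior × likelihood:
  Newsletters: 0.23 × 0.06 = 0.0138
  Work: 0.5 × 0.178 = 0.089
  Promotions: 0.27 × 0.16 = 0.0432
P(urgent-flag) = 0.0138 + 0.089 + 0.0432 = 0.146 → 0.146.

0.146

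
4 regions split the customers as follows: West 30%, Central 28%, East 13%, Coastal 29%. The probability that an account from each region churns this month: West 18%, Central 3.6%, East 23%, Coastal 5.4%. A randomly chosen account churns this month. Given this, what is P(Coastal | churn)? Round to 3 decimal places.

Compute prior × likelihood for every hypothesis:
  West: 0.3 × 0.18 = 0.054
  Central: 0.28 × 0.036 = 0.01008
  East: 0.13 × 0.23 = 0.0299
  Coastal: 0.29 × 0.054 = 0.01566
Total = 0.10964.
P(Coastal | evidence) = 0.01566 / 0.10964 ≈ 0.143.

0.143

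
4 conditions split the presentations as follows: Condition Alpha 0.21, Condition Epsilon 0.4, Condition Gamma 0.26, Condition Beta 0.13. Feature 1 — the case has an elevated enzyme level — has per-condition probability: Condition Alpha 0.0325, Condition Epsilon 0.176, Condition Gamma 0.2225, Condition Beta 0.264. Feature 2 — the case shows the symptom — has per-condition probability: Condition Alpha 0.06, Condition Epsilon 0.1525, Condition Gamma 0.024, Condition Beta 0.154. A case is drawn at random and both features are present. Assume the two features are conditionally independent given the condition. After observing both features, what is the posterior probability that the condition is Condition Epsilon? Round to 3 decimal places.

By Bayes' rule, posterior ∝ prior × likelihood:
  Condition Alpha: 0.21 × 0.0325 × 0.06 = 0.0004095
  Condition Epsilon: 0.4 × 0.176 × 0.1525 = 0.010736
  Condition Gamma: 0.26 × 0.2225 × 0.024 = 0.0013884
  Condition Beta: 0.13 × 0.264 × 0.154 = 0.00528528
Sum = 0.01781918.
P(Condition Epsilon | evidence) = 0.010736 / 0.01781918 ≈ 0.602.

0.602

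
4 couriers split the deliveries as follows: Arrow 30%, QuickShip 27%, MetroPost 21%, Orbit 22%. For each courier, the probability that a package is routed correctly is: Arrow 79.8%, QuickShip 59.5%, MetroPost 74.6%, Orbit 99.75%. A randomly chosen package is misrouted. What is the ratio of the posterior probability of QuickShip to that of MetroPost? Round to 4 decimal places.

2.0501

Taking complements, P(misrouted | each) = Arrow 0.202, QuickShip 0.405, MetroPost 0.254, Orbit 0.0025.
Unnormalized posteriors (prior × likelihood):
  Arrow: 0.3 × 0.202 = 0.0606
  QuickShip: 0.27 × 0.405 = 0.10935
  MetroPost: 0.21 × 0.254 = 0.05334
  Orbit: 0.22 × 0.0025 = 0.00055
Sum = 0.22384.
The ratio is 0.10935 / 0.05334 (the normalizer cancels) = 2.0501.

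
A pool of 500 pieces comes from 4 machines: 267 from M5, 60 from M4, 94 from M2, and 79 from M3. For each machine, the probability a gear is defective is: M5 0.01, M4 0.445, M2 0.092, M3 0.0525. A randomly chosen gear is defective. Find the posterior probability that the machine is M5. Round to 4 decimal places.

0.0633

Unnormalized posteriors (prior × likelihood):
  M5: 0.534 × 0.01 = 0.00534
  M4: 0.12 × 0.445 = 0.0534
  M2: 0.188 × 0.092 = 0.017296
  M3: 0.158 × 0.0525 = 0.008295
Normalizing constant = 0.084331.
P(M5 | evidence) = 0.00534 / 0.084331 ≈ 0.0633.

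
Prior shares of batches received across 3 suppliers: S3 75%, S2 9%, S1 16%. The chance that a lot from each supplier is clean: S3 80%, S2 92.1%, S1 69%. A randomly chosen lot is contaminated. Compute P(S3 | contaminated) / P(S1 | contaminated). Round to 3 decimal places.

Taking complements, P(contaminated | each) = S3 0.2, S2 0.079, S1 0.31.
Prior × likelihood for each hypothesis:
  S3: 0.75 × 0.2 = 0.15
  S2: 0.09 × 0.079 = 0.00711
  S1: 0.16 × 0.31 = 0.0496
Normalizing constant = 0.20671.
The ratio is 0.15 / 0.0496 (the normalizer cancels) = 3.024.

3.024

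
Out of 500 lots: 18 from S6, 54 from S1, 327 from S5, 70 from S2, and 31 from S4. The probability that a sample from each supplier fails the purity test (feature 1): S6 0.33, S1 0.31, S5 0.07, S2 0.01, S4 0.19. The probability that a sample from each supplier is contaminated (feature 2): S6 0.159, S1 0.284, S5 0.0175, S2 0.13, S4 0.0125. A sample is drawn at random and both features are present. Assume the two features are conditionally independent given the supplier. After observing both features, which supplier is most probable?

S1

Prior × likelihood for each hypothesis:
  S6: 0.036 × 0.33 × 0.159 = 0.00188892
  S1: 0.108 × 0.31 × 0.284 = 0.00950832
  S5: 0.654 × 0.07 × 0.0175 = 0.00080115
  S2: 0.14 × 0.01 × 0.13 = 0.000182
  S4: 0.062 × 0.19 × 0.0125 = 0.00014725
Normalizing constant = 0.01252764.
Largest term belongs to S1, so S1 is most probable.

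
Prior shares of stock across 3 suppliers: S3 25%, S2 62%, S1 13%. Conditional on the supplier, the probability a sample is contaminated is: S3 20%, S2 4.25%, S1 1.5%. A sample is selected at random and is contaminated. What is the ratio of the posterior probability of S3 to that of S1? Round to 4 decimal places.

Prior × likelihood for each hypothesis:
  S3: 0.25 × 0.2 = 0.05
  S2: 0.62 × 0.0425 = 0.02635
  S1: 0.13 × 0.015 = 0.00195
Sum = 0.0783.
The ratio is 0.05 / 0.00195 (the normalizer cancels) = 25.6410.

25.6410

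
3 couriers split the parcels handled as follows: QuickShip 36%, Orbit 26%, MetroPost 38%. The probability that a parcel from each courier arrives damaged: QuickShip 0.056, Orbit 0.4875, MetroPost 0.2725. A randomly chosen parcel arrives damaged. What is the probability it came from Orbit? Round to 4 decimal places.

0.5061

Compute prior × likelihood for every hypothesis:
  QuickShip: 0.36 × 0.056 = 0.02016
  Orbit: 0.26 × 0.4875 = 0.12675
  MetroPost: 0.38 × 0.2725 = 0.10355
Sum = 0.25046.
P(Orbit | evidence) = 0.12675 / 0.25046 ≈ 0.5061.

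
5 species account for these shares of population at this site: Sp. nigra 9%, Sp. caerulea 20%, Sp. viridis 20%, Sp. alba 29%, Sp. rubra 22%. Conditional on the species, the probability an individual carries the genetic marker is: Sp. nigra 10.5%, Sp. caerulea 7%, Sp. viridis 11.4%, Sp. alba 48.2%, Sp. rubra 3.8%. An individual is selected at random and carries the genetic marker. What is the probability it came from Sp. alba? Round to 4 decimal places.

0.7191

By Bayes' rule, posterior ∝ prior × likelihood:
  Sp. nigra: 0.09 × 0.105 = 0.00945
  Sp. caerulea: 0.2 × 0.07 = 0.014
  Sp. viridis: 0.2 × 0.114 = 0.0228
  Sp. alba: 0.29 × 0.482 = 0.13978
  Sp. rubra: 0.22 × 0.038 = 0.00836
Total = 0.19439.
P(Sp. alba | evidence) = 0.13978 / 0.19439 ≈ 0.7191.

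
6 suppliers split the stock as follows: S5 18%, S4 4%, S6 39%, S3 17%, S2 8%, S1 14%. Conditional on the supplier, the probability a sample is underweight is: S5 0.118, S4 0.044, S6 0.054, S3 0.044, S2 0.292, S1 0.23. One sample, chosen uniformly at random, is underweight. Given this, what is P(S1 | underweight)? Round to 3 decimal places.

Prior × likelihood for each hypothesis:
  S5: 0.18 × 0.118 = 0.02124
  S4: 0.04 × 0.044 = 0.00176
  S6: 0.39 × 0.054 = 0.02106
  S3: 0.17 × 0.044 = 0.00748
  S2: 0.08 × 0.292 = 0.02336
  S1: 0.14 × 0.23 = 0.0322
Normalizing constant = 0.1071.
P(S1 | evidence) = 0.0322 / 0.1071 ≈ 0.301.

0.301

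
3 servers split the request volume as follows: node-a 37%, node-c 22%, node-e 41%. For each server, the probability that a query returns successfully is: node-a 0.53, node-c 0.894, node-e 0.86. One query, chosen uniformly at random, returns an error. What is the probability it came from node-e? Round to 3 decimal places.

0.225

Taking complements, P(error | each) = node-a 0.47, node-c 0.106, node-e 0.14.
Unnormalized posteriors (prior × likelihood):
  node-a: 0.37 × 0.47 = 0.1739
  node-c: 0.22 × 0.106 = 0.02332
  node-e: 0.41 × 0.14 = 0.0574
Normalizing constant = 0.25462.
P(node-e | evidence) = 0.0574 / 0.25462 ≈ 0.225.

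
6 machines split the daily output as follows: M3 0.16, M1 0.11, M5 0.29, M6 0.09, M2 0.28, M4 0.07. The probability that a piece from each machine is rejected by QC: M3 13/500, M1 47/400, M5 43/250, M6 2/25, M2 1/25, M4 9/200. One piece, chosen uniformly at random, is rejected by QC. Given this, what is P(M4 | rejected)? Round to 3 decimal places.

0.036

Unnormalized posteriors (prior × likelihood):
  M3: 0.16 × 0.026 = 0.00416
  M1: 0.11 × 0.1175 = 0.012925
  M5: 0.29 × 0.172 = 0.04988
  M6: 0.09 × 0.08 = 0.0072
  M2: 0.28 × 0.04 = 0.0112
  M4: 0.07 × 0.045 = 0.00315
Total = 0.088515.
P(M4 | evidence) = 0.00315 / 0.088515 ≈ 0.036.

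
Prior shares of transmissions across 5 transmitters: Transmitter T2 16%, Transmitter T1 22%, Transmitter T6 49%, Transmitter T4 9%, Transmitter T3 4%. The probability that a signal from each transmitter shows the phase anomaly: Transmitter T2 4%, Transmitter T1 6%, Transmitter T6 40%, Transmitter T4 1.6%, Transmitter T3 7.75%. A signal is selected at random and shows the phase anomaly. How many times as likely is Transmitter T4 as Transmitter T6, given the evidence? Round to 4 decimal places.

0.0073

Unnormalized posteriors (prior × likelihood):
  Transmitter T2: 0.16 × 0.04 = 0.0064
  Transmitter T1: 0.22 × 0.06 = 0.0132
  Transmitter T6: 0.49 × 0.4 = 0.196
  Transmitter T4: 0.09 × 0.016 = 0.00144
  Transmitter T3: 0.04 × 0.0775 = 0.0031
Sum = 0.22014.
The ratio is 0.00144 / 0.196 (the normalizer cancels) = 0.0073.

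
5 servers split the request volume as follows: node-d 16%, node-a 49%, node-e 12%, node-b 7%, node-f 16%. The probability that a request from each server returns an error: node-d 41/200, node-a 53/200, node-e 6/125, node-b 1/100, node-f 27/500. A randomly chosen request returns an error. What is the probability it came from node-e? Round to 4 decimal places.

0.0324

Compute prior × likelihood for every hypothesis:
  node-d: 0.16 × 0.205 = 0.0328
  node-a: 0.49 × 0.265 = 0.12985
  node-e: 0.12 × 0.048 = 0.00576
  node-b: 0.07 × 0.01 = 0.0007
  node-f: 0.16 × 0.054 = 0.00864
Sum = 0.17775.
P(node-e | evidence) = 0.00576 / 0.17775 ≈ 0.0324.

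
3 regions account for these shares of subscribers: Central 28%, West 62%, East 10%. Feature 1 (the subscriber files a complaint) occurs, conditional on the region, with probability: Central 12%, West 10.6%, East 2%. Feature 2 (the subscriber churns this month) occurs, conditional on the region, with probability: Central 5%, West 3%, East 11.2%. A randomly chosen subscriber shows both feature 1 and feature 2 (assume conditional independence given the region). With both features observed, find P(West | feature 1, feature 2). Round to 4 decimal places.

0.5087

Prior × likelihood for each hypothesis:
  Central: 0.28 × 0.12 × 0.05 = 0.00168
  West: 0.62 × 0.106 × 0.03 = 0.0019716
  East: 0.1 × 0.02 × 0.112 = 0.000224
Total = 0.0038756.
P(West | evidence) = 0.0019716 / 0.0038756 ≈ 0.5087.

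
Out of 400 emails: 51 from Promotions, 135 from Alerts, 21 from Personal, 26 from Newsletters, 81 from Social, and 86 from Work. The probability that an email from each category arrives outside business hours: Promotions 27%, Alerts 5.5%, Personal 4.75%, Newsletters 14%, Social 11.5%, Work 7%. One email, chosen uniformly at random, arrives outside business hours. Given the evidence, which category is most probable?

Unnormalized posteriors (prior × likelihood):
  Promotions: 0.1275 × 0.27 = 0.034425
  Alerts: 0.3375 × 0.055 = 0.0185625
  Personal: 0.0525 × 0.0475 = 0.00249375
  Newsletters: 0.065 × 0.14 = 0.0091
  Social: 0.2025 × 0.115 = 0.0232875
  Work: 0.215 × 0.07 = 0.01505
Normalizing constant = 0.10291875.
Largest term belongs to Promotions, so Promotions is most probable.

Promotions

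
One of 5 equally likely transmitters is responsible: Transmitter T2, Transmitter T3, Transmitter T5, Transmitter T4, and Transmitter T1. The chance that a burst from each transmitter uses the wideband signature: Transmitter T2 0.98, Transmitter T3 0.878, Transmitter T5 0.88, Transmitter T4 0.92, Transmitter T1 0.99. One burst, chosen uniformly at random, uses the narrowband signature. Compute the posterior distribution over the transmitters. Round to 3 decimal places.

Taking complements, P(narrowband | each) = Transmitter T2 0.02, Transmitter T3 0.122, Transmitter T5 0.12, Transmitter T4 0.08, Transmitter T1 0.01.
With a uniform prior (1/5 each), posterior ∝ likelihood:
  Transmitter T2: 0.02
  Transmitter T3: 0.122
  Transmitter T5: 0.12
  Transmitter T4: 0.08
  Transmitter T1: 0.01
Sum = 0.352.
P(Transmitter T2 | narrowband) = 0.02/0.352 ≈ 0.057
P(Transmitter T3 | narrowband) = 0.122/0.352 ≈ 0.347
P(Transmitter T5 | narrowband) = 0.12/0.352 ≈ 0.341
P(Transmitter T4 | narrowband) = 0.08/0.352 ≈ 0.227
P(Transmitter T1 | narrowband) = 0.01/0.352 ≈ 0.028
(Check: 0.057+0.347+0.341+0.227+0.028 = 1.000.)

Transmitter T2 0.057, Transmitter T3 0.347, Transmitter T5 0.341, Transmitter T4 0.227, Transmitter T1 0.028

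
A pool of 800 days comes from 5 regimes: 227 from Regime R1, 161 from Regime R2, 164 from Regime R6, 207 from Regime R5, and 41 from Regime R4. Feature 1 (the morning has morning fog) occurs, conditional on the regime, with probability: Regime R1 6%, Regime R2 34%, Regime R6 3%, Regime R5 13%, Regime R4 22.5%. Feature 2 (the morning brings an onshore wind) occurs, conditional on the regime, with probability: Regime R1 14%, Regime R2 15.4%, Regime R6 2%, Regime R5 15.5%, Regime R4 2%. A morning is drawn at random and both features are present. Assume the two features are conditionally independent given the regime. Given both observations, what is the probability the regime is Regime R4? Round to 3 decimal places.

By Bayes' rule, posterior ∝ prior × likelihood:
  Regime R1: 0.28375 × 0.06 × 0.14 = 0.0023835
  Regime R2: 0.20125 × 0.34 × 0.154 = 0.01053745
  Regime R6: 0.205 × 0.03 × 0.02 = 0.000123
  Regime R5: 0.25875 × 0.13 × 0.155 = 0.0052138125
  Regime R4: 0.05125 × 0.225 × 0.02 = 0.000230625
Normalizing constant = 0.0184883875.
P(Regime R4 | evidence) = 0.000230625 / 0.0184883875 ≈ 0.012.

0.012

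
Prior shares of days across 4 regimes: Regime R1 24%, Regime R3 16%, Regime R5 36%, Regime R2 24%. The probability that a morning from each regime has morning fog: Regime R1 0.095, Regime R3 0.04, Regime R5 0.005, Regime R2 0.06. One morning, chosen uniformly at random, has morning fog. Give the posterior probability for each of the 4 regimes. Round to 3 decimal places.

Compute prior × likelihood for every hypothesis:
  Regime R1: 0.24 × 0.095 = 0.0228
  Regime R3: 0.16 × 0.04 = 0.0064
  Regime R5: 0.36 × 0.005 = 0.0018
  Regime R2: 0.24 × 0.06 = 0.0144
Sum = 0.0454.
P(Regime R1 | fog) = 0.0228/0.0454 ≈ 0.502
P(Regime R3 | fog) = 0.0064/0.0454 ≈ 0.141
P(Regime R5 | fog) = 0.0018/0.0454 ≈ 0.040
P(Regime R2 | fog) = 0.0144/0.0454 ≈ 0.317

Regime R1 0.502, Regime R3 0.141, Regime R5 0.040, Regime R2 0.317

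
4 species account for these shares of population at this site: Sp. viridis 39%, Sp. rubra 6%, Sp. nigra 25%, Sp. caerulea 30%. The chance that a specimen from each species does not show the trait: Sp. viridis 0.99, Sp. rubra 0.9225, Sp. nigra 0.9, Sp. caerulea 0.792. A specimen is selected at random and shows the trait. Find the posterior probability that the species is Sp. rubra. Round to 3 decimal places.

Taking complements, P(trait | each) = Sp. viridis 0.01, Sp. rubra 0.0775, Sp. nigra 0.1, Sp. caerulea 0.208.
Prior × likelihood for each hypothesis:
  Sp. viridis: 0.39 × 0.01 = 0.0039
  Sp. rubra: 0.06 × 0.0775 = 0.00465
  Sp. nigra: 0.25 × 0.1 = 0.025
  Sp. caerulea: 0.3 × 0.208 = 0.0624
Normalizing constant = 0.09595.
P(Sp. rubra | evidence) = 0.00465 / 0.09595 ≈ 0.048.

0.048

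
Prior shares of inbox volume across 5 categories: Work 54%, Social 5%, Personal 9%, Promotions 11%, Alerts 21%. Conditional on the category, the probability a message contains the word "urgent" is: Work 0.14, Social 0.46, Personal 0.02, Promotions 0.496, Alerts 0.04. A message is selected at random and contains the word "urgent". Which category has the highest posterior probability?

Unnormalized posteriors (prior × likelihood):
  Work: 0.54 × 0.14 = 0.0756
  Social: 0.05 × 0.46 = 0.023
  Personal: 0.09 × 0.02 = 0.0018
  Promotions: 0.11 × 0.496 = 0.05456
  Alerts: 0.21 × 0.04 = 0.0084
Total = 0.16336.
Largest term belongs to Work, so Work is most probable.

Work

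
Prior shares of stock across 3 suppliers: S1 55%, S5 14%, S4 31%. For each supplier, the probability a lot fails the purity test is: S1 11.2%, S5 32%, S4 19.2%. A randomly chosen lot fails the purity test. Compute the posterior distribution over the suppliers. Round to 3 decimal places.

By Bayes' rule, posterior ∝ prior × likelihood:
  S1: 0.55 × 0.112 = 0.0616
  S5: 0.14 × 0.32 = 0.0448
  S4: 0.31 × 0.192 = 0.05952
Sum = 0.16592.
P(S1 | off-spec) = 0.0616/0.16592 ≈ 0.371
P(S5 | off-spec) = 0.0448/0.16592 ≈ 0.270
P(S4 | off-spec) = 0.05952/0.16592 ≈ 0.359

S1 0.371, S5 0.270, S4 0.359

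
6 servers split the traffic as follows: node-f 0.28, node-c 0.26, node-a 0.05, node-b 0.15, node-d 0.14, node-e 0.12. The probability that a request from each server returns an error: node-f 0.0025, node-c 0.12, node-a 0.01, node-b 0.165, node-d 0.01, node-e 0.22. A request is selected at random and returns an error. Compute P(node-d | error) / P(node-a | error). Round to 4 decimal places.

2.8000

Prior × likelihood for each hypothesis:
  node-f: 0.28 × 0.0025 = 0.0007
  node-c: 0.26 × 0.12 = 0.0312
  node-a: 0.05 × 0.01 = 0.0005
  node-b: 0.15 × 0.165 = 0.02475
  node-d: 0.14 × 0.01 = 0.0014
  node-e: 0.12 × 0.22 = 0.0264
Sum = 0.08495.
The ratio is 0.0014 / 0.0005 (the normalizer cancels) = 2.8000.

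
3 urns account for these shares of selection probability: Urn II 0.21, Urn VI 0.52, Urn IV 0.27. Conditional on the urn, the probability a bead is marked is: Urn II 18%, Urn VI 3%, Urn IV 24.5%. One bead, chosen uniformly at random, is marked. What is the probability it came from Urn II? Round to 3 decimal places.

Unnormalized posteriors (prior × likelihood):
  Urn II: 0.21 × 0.18 = 0.0378
  Urn VI: 0.52 × 0.03 = 0.0156
  Urn IV: 0.27 × 0.245 = 0.06615
Normalizing constant = 0.11955.
P(Urn II | evidence) = 0.0378 / 0.11955 ≈ 0.316.

0.316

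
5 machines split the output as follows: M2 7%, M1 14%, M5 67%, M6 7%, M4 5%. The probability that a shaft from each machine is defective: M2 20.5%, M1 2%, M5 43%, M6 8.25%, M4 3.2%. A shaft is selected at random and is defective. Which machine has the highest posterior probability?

M5

Prior × likelihood for each hypothesis:
  M2: 0.07 × 0.205 = 0.01435
  M1: 0.14 × 0.02 = 0.0028
  M5: 0.67 × 0.43 = 0.2881
  M6: 0.07 × 0.0825 = 0.005775
  M4: 0.05 × 0.032 = 0.0016
Sum = 0.312625.
Largest term belongs to M5, so M5 is most probable.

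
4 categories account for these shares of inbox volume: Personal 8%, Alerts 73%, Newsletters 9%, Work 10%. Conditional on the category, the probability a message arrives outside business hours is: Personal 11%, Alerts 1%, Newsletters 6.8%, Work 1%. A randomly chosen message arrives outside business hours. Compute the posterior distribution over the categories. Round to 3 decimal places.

Personal 0.379, Alerts 0.314, Newsletters 0.264, Work 0.043

Compute prior × likelihood for every hypothesis:
  Personal: 0.08 × 0.11 = 0.0088
  Alerts: 0.73 × 0.01 = 0.0073
  Newsletters: 0.09 × 0.068 = 0.00612
  Work: 0.1 × 0.01 = 0.001
Sum = 0.02322.
P(Personal | off-hours) = 0.0088/0.02322 ≈ 0.379
P(Alerts | off-hours) = 0.0073/0.02322 ≈ 0.314
P(Newsletters | off-hours) = 0.00612/0.02322 ≈ 0.264
P(Work | off-hours) = 0.001/0.02322 ≈ 0.043
(Check: 0.379+0.314+0.264+0.043 = 1.000.)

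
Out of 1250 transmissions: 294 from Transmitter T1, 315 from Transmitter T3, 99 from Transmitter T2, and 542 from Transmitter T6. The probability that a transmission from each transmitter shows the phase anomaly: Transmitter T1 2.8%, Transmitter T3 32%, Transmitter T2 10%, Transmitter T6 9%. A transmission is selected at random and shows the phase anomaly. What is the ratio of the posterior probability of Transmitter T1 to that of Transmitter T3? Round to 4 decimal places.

Unnormalized posteriors (prior × likelihood):
  Transmitter T1: 0.2352 × 0.028 = 0.0065856
  Transmitter T3: 0.252 × 0.32 = 0.08064
  Transmitter T2: 0.0792 × 0.1 = 0.00792
  Transmitter T6: 0.4336 × 0.09 = 0.039024
Total = 0.1341696.
The ratio is 0.0065856 / 0.08064 (the normalizer cancels) = 0.0817.

0.0817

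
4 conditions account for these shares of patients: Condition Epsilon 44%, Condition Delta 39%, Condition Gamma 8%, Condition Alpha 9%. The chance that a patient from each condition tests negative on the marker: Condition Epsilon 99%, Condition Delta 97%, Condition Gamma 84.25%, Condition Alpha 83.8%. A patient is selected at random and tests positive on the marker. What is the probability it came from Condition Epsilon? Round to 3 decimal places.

Taking complements, P(marker-positive | each) = Condition Epsilon 0.01, Condition Delta 0.03, Condition Gamma 0.1575, Condition Alpha 0.162.
Compute prior × likelihood for every hypothesis:
  Condition Epsilon: 0.44 × 0.01 = 0.0044
  Condition Delta: 0.39 × 0.03 = 0.0117
  Condition Gamma: 0.08 × 0.1575 = 0.0126
  Condition Alpha: 0.09 × 0.162 = 0.01458
Normalizing constant = 0.04328.
P(Condition Epsilon | evidence) = 0.0044 / 0.04328 ≈ 0.102.

0.102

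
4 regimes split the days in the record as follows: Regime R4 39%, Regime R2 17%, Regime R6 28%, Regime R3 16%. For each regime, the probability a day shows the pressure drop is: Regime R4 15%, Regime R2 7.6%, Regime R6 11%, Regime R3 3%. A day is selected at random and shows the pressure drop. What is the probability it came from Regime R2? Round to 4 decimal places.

Unnormalized posteriors (prior × likelihood):
  Regime R4: 0.39 × 0.15 = 0.0585
  Regime R2: 0.17 × 0.076 = 0.01292
  Regime R6: 0.28 × 0.11 = 0.0308
  Regime R3: 0.16 × 0.03 = 0.0048
Sum = 0.10702.
P(Regime R2 | evidence) = 0.01292 / 0.10702 ≈ 0.1207.

0.1207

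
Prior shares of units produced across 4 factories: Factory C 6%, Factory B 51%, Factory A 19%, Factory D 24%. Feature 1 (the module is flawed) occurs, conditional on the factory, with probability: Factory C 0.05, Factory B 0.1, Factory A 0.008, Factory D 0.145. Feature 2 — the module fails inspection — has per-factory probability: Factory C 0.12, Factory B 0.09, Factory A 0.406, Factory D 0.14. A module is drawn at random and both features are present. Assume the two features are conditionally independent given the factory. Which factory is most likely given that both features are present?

Prior × likelihood for each hypothesis:
  Factory C: 0.06 × 0.05 × 0.12 = 0.00036
  Factory B: 0.51 × 0.1 × 0.09 = 0.00459
  Factory A: 0.19 × 0.008 × 0.406 = 0.00061712
  Factory D: 0.24 × 0.145 × 0.14 = 0.004872
Normalizing constant = 0.01043912.
Largest term belongs to Factory D, so Factory D is most probable.

Factory D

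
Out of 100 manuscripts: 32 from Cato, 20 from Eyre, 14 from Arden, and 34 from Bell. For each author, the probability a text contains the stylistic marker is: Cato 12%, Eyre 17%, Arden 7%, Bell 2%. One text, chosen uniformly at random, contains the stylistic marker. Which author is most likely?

By Bayes' rule, posterior ∝ prior × likelihood:
  Cato: 0.32 × 0.12 = 0.0384
  Eyre: 0.2 × 0.17 = 0.034
  Arden: 0.14 × 0.07 = 0.0098
  Bell: 0.34 × 0.02 = 0.0068
Total = 0.089.
Largest term belongs to Cato, so Cato is most probable.

Cato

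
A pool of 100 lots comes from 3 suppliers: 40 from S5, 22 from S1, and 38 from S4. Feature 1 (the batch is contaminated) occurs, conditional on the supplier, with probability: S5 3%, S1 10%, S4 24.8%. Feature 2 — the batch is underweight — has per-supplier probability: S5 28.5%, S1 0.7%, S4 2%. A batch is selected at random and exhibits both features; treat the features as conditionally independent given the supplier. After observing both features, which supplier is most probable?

Compute prior × likelihood for every hypothesis:
  S5: 0.4 × 0.03 × 0.285 = 0.00342
  S1: 0.22 × 0.1 × 0.007 = 0.000154
  S4: 0.38 × 0.248 × 0.02 = 0.0018848
Total = 0.0054588.
Largest term belongs to S5, so S5 is most probable.

S5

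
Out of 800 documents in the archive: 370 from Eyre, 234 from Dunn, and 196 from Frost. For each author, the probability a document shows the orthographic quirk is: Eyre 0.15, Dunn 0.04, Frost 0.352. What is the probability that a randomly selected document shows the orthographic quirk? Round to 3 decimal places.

0.167

Prior × likelihood for each hypothesis:
  Eyre: 0.4625 × 0.15 = 0.069375
  Dunn: 0.2925 × 0.04 = 0.0117
  Frost: 0.245 × 0.352 = 0.08624
P(quirk) = 0.069375 + 0.0117 + 0.08624 = 0.167315 → 0.167.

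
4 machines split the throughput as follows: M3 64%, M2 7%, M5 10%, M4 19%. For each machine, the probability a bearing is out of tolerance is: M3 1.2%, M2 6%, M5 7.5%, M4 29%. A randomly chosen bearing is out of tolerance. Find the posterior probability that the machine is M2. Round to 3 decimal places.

0.056

Compute prior × likelihood for every hypothesis:
  M3: 0.64 × 0.012 = 0.00768
  M2: 0.07 × 0.06 = 0.0042
  M5: 0.1 × 0.075 = 0.0075
  M4: 0.19 × 0.29 = 0.0551
Sum = 0.07448.
P(M2 | evidence) = 0.0042 / 0.07448 ≈ 0.056.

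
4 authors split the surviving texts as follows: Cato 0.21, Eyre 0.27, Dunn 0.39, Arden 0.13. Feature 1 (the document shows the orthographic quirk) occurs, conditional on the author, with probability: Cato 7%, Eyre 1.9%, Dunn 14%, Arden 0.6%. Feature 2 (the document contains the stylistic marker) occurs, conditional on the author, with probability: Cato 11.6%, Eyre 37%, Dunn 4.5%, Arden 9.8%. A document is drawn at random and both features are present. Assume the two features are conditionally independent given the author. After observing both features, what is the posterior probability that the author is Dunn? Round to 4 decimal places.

0.4004

Compute prior × likelihood for every hypothesis:
  Cato: 0.21 × 0.07 × 0.116 = 0.0017052
  Eyre: 0.27 × 0.019 × 0.37 = 0.0018981
  Dunn: 0.39 × 0.14 × 0.045 = 0.002457
  Arden: 0.13 × 0.006 × 0.098 = 0.00007644
Normalizing constant = 0.00613674.
P(Dunn | evidence) = 0.002457 / 0.00613674 ≈ 0.4004.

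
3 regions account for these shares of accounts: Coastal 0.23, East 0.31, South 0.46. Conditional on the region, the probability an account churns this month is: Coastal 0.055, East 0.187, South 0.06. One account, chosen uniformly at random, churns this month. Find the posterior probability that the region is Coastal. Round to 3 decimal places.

By Bayes' rule, posterior ∝ prior × likelihood:
  Coastal: 0.23 × 0.055 = 0.01265
  East: 0.31 × 0.187 = 0.05797
  South: 0.46 × 0.06 = 0.0276
Normalizing constant = 0.09822.
P(Coastal | evidence) = 0.01265 / 0.09822 ≈ 0.129.

0.129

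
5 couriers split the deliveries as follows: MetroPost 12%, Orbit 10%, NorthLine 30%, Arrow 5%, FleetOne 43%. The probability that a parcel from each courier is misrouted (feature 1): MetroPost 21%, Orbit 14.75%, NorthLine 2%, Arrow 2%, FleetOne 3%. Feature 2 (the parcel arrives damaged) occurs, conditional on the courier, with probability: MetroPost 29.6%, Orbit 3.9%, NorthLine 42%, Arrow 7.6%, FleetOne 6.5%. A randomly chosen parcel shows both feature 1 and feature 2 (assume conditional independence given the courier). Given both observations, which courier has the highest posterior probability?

Unnormalized posteriors (prior × likelihood):
  MetroPost: 0.12 × 0.21 × 0.296 = 0.0074592
  Orbit: 0.1 × 0.1475 × 0.039 = 0.00057525
  NorthLine: 0.3 × 0.02 × 0.42 = 0.00252
  Arrow: 0.05 × 0.02 × 0.076 = 0.000076
  FleetOne: 0.43 × 0.03 × 0.065 = 0.0008385
Total = 0.01146895.
Largest term belongs to MetroPost, so MetroPost is most probable.

MetroPost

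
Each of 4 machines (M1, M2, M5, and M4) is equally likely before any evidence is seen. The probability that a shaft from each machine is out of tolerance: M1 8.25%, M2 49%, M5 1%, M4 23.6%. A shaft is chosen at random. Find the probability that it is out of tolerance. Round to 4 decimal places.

0.2046

With a uniform prior (1/4 each), posterior ∝ likelihood:
  M1: 0.0825
  M2: 0.49
  M5: 0.01
  M4: 0.236
P(oversize) = (1/4) × (0.0825 + 0.49 + 0.01 + 0.236) = 0.8185/4 ≈ 0.2046.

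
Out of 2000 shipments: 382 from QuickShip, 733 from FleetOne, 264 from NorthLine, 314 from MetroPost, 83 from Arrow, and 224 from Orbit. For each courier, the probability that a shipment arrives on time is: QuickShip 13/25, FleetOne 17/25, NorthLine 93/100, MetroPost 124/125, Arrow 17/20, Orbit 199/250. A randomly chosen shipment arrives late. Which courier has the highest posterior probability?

FleetOne

Taking complements, P(late | each) = QuickShip 0.48, FleetOne 0.32, NorthLine 0.07, MetroPost 0.008, Arrow 0.15, Orbit 0.204.
By Bayes' rule, posterior ∝ prior × likelihood:
  QuickShip: 0.191 × 0.48 = 0.09168
  FleetOne: 0.3665 × 0.32 = 0.11728
  NorthLine: 0.132 × 0.07 = 0.00924
  MetroPost: 0.157 × 0.008 = 0.001256
  Arrow: 0.0415 × 0.15 = 0.006225
  Orbit: 0.112 × 0.204 = 0.022848
Total = 0.248529.
Largest term belongs to FleetOne, so FleetOne is most probable.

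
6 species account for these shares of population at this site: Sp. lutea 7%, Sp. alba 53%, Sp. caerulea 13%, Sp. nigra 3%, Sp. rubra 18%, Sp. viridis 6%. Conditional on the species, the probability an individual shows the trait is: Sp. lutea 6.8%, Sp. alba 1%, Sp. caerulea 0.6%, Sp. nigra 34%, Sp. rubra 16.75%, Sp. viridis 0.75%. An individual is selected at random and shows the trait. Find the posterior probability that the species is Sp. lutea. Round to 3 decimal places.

Prior × likelihood for each hypothesis:
  Sp. lutea: 0.07 × 0.068 = 0.00476
  Sp. alba: 0.53 × 0.01 = 0.0053
  Sp. caerulea: 0.13 × 0.006 = 0.00078
  Sp. nigra: 0.03 × 0.34 = 0.0102
  Sp. rubra: 0.18 × 0.1675 = 0.03015
  Sp. viridis: 0.06 × 0.0075 = 0.00045
Sum = 0.05164.
P(Sp. lutea | evidence) = 0.00476 / 0.05164 ≈ 0.092.

0.092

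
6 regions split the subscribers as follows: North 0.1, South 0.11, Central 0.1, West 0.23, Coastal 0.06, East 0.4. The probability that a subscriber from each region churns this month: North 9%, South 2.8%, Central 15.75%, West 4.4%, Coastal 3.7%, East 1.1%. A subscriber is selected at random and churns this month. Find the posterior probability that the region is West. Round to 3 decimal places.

By Bayes' rule, posterior ∝ prior × likelihood:
  North: 0.1 × 0.09 = 0.009
  South: 0.11 × 0.028 = 0.00308
  Central: 0.1 × 0.1575 = 0.01575
  West: 0.23 × 0.044 = 0.01012
  Coastal: 0.06 × 0.037 = 0.00222
  East: 0.4 × 0.011 = 0.0044
Normalizing constant = 0.04457.
P(West | evidence) = 0.01012 / 0.04457 ≈ 0.227.

0.227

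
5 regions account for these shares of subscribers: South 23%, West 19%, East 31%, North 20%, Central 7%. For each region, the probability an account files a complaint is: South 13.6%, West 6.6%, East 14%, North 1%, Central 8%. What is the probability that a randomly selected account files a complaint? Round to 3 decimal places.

Compute prior × likelihood for every hypothesis:
  South: 0.23 × 0.136 = 0.03128
  West: 0.19 × 0.066 = 0.01254
  East: 0.31 × 0.14 = 0.0434
  North: 0.2 × 0.01 = 0.002
  Central: 0.07 × 0.08 = 0.0056
P(complaint) = 0.03128 + 0.01254 + 0.0434 + 0.002 + 0.0056 = 0.09482 → 0.095.

0.095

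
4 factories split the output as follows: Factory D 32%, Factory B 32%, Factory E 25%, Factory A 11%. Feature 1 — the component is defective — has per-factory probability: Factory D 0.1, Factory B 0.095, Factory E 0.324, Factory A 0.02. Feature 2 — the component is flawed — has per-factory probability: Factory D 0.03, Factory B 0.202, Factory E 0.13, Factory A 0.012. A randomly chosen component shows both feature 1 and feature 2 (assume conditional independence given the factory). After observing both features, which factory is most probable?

By Bayes' rule, posterior ∝ prior × likelihood:
  Factory D: 0.32 × 0.1 × 0.03 = 0.00096
  Factory B: 0.32 × 0.095 × 0.202 = 0.0061408
  Factory E: 0.25 × 0.324 × 0.13 = 0.01053
  Factory A: 0.11 × 0.02 × 0.012 = 0.0000264
Sum = 0.0176572.
Largest term belongs to Factory E, so Factory E is most probable.

Factory E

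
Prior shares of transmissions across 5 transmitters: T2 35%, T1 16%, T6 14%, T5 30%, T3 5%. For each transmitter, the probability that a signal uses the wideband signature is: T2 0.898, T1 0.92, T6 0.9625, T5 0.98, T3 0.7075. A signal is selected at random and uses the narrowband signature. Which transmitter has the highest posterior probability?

T2

Taking complements, P(narrowband | each) = T2 0.102, T1 0.08, T6 0.0375, T5 0.02, T3 0.2925.
Prior × likelihood for each hypothesis:
  T2: 0.35 × 0.102 = 0.0357
  T1: 0.16 × 0.08 = 0.0128
  T6: 0.14 × 0.0375 = 0.00525
  T5: 0.3 × 0.02 = 0.006
  T3: 0.05 × 0.2925 = 0.014625
Total = 0.074375.
Largest term belongs to T2, so T2 is most probable.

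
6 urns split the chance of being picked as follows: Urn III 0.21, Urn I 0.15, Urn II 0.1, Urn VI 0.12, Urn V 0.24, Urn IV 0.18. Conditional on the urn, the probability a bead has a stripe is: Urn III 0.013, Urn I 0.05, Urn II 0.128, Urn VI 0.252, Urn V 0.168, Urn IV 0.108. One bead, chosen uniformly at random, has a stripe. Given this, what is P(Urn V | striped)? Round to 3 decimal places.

Compute prior × likelihood for every hypothesis:
  Urn III: 0.21 × 0.013 = 0.00273
  Urn I: 0.15 × 0.05 = 0.0075
  Urn II: 0.1 × 0.128 = 0.0128
  Urn VI: 0.12 × 0.252 = 0.03024
  Urn V: 0.24 × 0.168 = 0.04032
  Urn IV: 0.18 × 0.108 = 0.01944
Normalizing constant = 0.11303.
P(Urn V | evidence) = 0.04032 / 0.11303 ≈ 0.357.

0.357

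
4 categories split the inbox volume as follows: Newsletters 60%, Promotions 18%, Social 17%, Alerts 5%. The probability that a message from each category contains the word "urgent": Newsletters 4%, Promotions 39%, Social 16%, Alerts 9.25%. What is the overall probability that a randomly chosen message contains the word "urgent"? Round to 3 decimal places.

Unnormalized posteriors (prior × likelihood):
  Newsletters: 0.6 × 0.04 = 0.024
  Promotions: 0.18 × 0.39 = 0.0702
  Social: 0.17 × 0.16 = 0.0272
  Alerts: 0.05 × 0.0925 = 0.004625
P(urgent-flag) = 0.024 + 0.0702 + 0.0272 + 0.004625 = 0.126025 → 0.126.

0.126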